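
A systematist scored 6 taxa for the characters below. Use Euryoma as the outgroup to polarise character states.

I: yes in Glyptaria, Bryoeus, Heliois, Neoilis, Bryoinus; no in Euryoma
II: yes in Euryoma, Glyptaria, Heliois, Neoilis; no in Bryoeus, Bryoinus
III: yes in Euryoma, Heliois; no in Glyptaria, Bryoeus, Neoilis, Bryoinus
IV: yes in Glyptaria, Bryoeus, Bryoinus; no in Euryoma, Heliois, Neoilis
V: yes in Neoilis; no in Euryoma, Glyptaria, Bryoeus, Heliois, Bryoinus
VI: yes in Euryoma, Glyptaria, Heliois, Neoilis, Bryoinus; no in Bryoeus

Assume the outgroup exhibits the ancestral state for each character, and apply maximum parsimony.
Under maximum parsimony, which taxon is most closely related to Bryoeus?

Bryoinus

Character polarity is set by the outgroup: the derived state is whichever differs from the outgroup's state, so for II, III, VI the derived state is 'no', and for the remaining characters it is 'yes'.
All ingroup taxa share the derived state 'yes' for I; it defines the ingroup but does not resolve relationships within it.
II (derived state 'no') is shared by Bryoeus and Bryoinus — a synapomorphy uniting that clade.
III: derived state 'no' in Bryoeus, Bryoinus, Glyptaria, and Neoilis only — synapomorphy for {Bryoeus, Bryoinus, Glyptaria, Neoilis}.
Only Bryoeus, Bryoinus, and Glyptaria show the derived state 'yes' for IV, supporting them as a clade.
V: derived state 'yes' in Neoilis only — an autapomorphy, so it tells us nothing about relationships among taxa.
VI (derived state 'no') is unique to Bryoeus (autapomorphy; uninformative for grouping).
Most parsimonious ingroup topology: (((Glyptaria,(Bryoeus,Bryoinus)),Neoilis),Heliois).
Bryoeus and Bryoinus form a cherry on this tree, so they are sister taxa.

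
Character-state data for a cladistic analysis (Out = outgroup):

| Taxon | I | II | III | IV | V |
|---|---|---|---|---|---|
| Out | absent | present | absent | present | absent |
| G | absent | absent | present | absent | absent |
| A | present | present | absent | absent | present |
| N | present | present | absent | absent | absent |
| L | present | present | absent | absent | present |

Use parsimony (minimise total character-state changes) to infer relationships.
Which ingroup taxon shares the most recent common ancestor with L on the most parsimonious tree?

Character polarity is set by the outgroup: the derived state is whichever differs from the outgroup's state, so for II, IV the derived state is 'absent', and for the remaining characters it is 'present'.
I: derived state 'present' in A, L, and N only — synapomorphy for {A, L, N}.
II (derived state 'absent') is unique to G (autapomorphy; uninformative for grouping).
III: derived state 'present' in G only — an autapomorphy, so it tells us nothing about relationships among taxa.
All ingroup taxa share the derived state 'absent' for IV; it defines the ingroup but does not resolve relationships within it.
V: derived state 'present' in A and L only — synapomorphy for {A, L}.
Most parsimonious ingroup topology: (G,((A,L),N)).
L and A form a cherry on this tree, so they are sister taxa.

A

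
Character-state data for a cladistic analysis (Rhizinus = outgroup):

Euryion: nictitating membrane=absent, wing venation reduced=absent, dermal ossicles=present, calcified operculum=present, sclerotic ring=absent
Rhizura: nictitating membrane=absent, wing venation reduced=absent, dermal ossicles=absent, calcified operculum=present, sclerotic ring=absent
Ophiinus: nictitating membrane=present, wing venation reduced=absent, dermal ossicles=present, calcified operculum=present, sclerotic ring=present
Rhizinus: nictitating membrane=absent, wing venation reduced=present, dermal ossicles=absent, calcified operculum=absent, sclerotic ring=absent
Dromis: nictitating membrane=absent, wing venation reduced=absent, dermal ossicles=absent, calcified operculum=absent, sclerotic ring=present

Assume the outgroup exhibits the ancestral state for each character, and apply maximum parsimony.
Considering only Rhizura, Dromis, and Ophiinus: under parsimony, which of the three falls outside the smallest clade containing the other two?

Character polarity is set by the outgroup: the derived state is whichever differs from the outgroup's state, so for wing venation reduced the derived state is 'absent', and for the remaining characters it is 'present'.
nictitating membrane (derived state 'present') is unique to Ophiinus (autapomorphy; uninformative for grouping).
wing venation reduced (derived state 'absent') is shared by all ingroup taxa — unites the whole ingroup.
dermal ossicles (derived state 'present') is shared by Euryion and Ophiinus — a synapomorphy uniting that clade.
Only Euryion, Ophiinus, and Rhizura show the derived state 'present' for calcified operculum, supporting them as a clade.
sclerotic ring (state 'present') occurs in Dromis and Ophiinus but conflicts with the nesting implied by the other characters — most parsimoniously interpreted as homoplasy.
Most parsimonious ingroup topology: ((Rhizura,(Euryion,Ophiinus)),Dromis).
Rhizura and Ophiinus share a more recent common ancestor with each other than either does with Dromis, so Dromis is the least closely related of the three.

Dromis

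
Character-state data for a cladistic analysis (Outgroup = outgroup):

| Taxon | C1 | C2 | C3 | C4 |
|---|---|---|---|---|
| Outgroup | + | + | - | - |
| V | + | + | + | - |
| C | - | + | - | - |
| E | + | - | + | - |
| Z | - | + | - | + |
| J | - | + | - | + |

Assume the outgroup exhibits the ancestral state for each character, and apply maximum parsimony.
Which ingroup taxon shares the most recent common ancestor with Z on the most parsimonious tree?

Character polarity is set by the outgroup: the derived state is whichever differs from the outgroup's state, so for C1, C2 the derived state is '-', and for the remaining characters it is '+'.
C1: derived state '-' in C, J, and Z only — synapomorphy for {C, J, Z}.
C2: derived state '-' in E only — an autapomorphy, so it tells us nothing about relationships among taxa.
C3: derived state '+' in E and V only — synapomorphy for {E, V}.
Only J and Z show the derived state '+' for C4, supporting them as a clade.
Most parsimonious ingroup topology: ((V,E),(C,(Z,J))).
Z and J form a cherry on this tree, so they are sister taxa.

J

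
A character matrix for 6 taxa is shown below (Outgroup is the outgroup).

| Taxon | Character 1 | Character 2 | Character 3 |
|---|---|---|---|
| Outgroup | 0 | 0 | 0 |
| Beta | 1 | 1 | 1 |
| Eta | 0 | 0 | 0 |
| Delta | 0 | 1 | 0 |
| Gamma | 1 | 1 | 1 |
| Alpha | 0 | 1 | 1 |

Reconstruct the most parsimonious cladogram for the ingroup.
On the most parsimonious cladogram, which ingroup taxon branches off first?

Eta

The outgroup has state '0' for every character, so '1' is the derived state throughout.
Character 1 (derived state '1') is shared by Beta and Gamma — a synapomorphy uniting that clade.
Character 2 (derived state '1') is shared by Alpha, Beta, Delta, and Gamma — a synapomorphy uniting that clade.
Character 3: derived state '1' in Alpha, Beta, and Gamma only — synapomorphy for {Alpha, Beta, Gamma}.
Most parsimonious ingroup topology: ((((Beta,Gamma),Alpha),Delta),Eta).
Eta is sister to the clade containing all other ingroup taxa, so it is the earliest-diverging (most basal) ingroup lineage.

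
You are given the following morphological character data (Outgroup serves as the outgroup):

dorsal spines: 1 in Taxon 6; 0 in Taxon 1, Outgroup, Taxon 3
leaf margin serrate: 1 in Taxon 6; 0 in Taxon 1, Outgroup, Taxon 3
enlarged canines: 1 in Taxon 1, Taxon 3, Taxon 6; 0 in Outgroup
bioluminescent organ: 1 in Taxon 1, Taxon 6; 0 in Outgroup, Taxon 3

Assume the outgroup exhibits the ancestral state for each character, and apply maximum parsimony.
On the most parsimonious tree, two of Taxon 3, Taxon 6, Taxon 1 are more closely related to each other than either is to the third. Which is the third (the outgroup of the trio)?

Taxon 3

The outgroup has state '0' for every character, so '1' is the derived state throughout.
dorsal spines (derived state '1') is unique to Taxon 6 (autapomorphy; uninformative for grouping).
leaf margin serrate: derived state '1' in Taxon 6 only — an autapomorphy, so it tells us nothing about relationships among taxa.
enlarged canines (derived state '1') is shared by all ingroup taxa — unites the whole ingroup.
Only Taxon 1 and Taxon 6 show the derived state '1' for bioluminescent organ, supporting them as a clade.
Most parsimonious ingroup topology: ((Taxon 6,Taxon 1),Taxon 3).
Taxon 6 and Taxon 1 share a more recent common ancestor with each other than either does with Taxon 3, so Taxon 3 is the least closely related of the three.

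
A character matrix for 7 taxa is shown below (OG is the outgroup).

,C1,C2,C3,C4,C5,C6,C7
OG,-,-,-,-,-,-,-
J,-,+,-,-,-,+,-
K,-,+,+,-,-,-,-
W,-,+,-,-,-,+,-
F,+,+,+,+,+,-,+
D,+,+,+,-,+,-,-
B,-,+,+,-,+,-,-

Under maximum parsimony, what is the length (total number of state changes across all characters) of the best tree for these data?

The outgroup has state '-' for every character, so '+' is the derived state throughout.
C1: derived state '+' in D and F only — synapomorphy for {D, F}.
C2 (derived state '+') is shared by all ingroup taxa — unites the whole ingroup.
C3: derived state '+' in B, D, F, and K only — synapomorphy for {B, D, F, K}.
C4 (derived state '+') is unique to F (autapomorphy; uninformative for grouping).
C5 (derived state '+') is shared by B, D, and F — a synapomorphy uniting that clade.
C6: derived state '+' in J and W only — synapomorphy for {J, W}.
C7 (derived state '+') is unique to F (autapomorphy; uninformative for grouping).
Most parsimonious ingroup topology: ((((D,F),B),K),(W,J)).
Changes per character on this tree: C1: 1; C2: 1; C3: 1; C4: 1; C5: 1; C6: 1; C7: 1.
Total = 7.

7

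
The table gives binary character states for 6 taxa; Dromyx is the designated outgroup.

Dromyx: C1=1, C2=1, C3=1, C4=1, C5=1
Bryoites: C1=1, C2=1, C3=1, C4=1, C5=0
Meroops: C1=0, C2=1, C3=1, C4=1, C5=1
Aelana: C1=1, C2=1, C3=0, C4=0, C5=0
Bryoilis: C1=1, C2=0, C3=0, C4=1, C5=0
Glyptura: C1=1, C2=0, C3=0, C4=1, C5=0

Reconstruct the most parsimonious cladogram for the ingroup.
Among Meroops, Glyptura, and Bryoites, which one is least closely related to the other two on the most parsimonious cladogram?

Meroops

The outgroup has state '1' for every character, so '0' is the derived state throughout.
C1: derived state '0' in Meroops only — an autapomorphy, so it tells us nothing about relationships among taxa.
C2: derived state '0' in Bryoilis and Glyptura only — synapomorphy for {Bryoilis, Glyptura}.
Only Aelana, Bryoilis, and Glyptura show the derived state '0' for C3, supporting them as a clade.
C4 (derived state '0') is unique to Aelana (autapomorphy; uninformative for grouping).
C5 (derived state '0') is shared by Aelana, Bryoilis, Bryoites, and Glyptura — a synapomorphy uniting that clade.
Most parsimonious ingroup topology: ((Bryoites,(Aelana,(Bryoilis,Glyptura))),Meroops).
Glyptura and Bryoites share a more recent common ancestor with each other than either does with Meroops, so Meroops is the least closely related of the three.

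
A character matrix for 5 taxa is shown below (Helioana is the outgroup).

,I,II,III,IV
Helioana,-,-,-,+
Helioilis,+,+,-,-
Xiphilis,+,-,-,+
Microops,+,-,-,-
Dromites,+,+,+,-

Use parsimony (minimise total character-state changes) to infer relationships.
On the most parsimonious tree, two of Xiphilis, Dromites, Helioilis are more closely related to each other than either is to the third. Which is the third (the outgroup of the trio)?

Character polarity is set by the outgroup: the derived state is whichever differs from the outgroup's state, so for IV the derived state is '-', and for the remaining characters it is '+'.
I (derived state '+') is shared by all ingroup taxa — unites the whole ingroup.
II (derived state '+') is shared by Dromites and Helioilis — a synapomorphy uniting that clade.
III (derived state '+') is unique to Dromites (autapomorphy; uninformative for grouping).
IV (derived state '-') is shared by Dromites, Helioilis, and Microops — a synapomorphy uniting that clade.
Most parsimonious ingroup topology: (((Helioilis,Dromites),Microops),Xiphilis).
Dromites and Helioilis share a more recent common ancestor with each other than either does with Xiphilis, so Xiphilis is the least closely related of the three.

Xiphilis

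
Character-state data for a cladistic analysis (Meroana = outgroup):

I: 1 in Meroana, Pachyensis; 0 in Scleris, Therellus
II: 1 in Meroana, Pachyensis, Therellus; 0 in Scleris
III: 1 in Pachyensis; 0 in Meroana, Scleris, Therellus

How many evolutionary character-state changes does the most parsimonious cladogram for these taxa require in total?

Character polarity is set by the outgroup: the derived state is whichever differs from the outgroup's state, so for I, II the derived state is '0', and for the remaining characters it is '1'.
Only Scleris and Therellus show the derived state '0' for I, supporting them as a clade.
II (derived state '0') is unique to Scleris (autapomorphy; uninformative for grouping).
III: derived state '1' in Pachyensis only — an autapomorphy, so it tells us nothing about relationships among taxa.
Most parsimonious ingroup topology: ((Scleris,Therellus),Pachyensis).
Changes per character on this tree: I: 1; II: 1; III: 1.
Total = 3.

3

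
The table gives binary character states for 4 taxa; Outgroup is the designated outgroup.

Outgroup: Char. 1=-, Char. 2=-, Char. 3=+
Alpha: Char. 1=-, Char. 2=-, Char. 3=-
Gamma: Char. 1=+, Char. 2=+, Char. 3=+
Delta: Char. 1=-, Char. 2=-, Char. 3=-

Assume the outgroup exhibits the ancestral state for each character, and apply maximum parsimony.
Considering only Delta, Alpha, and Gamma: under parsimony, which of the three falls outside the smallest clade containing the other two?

Character polarity is set by the outgroup: the derived state is whichever differs from the outgroup's state, so for Char. 3 the derived state is '-', and for the remaining characters it is '+'.
Char. 1 (derived state '+') is unique to Gamma (autapomorphy; uninformative for grouping).
Char. 2 (derived state '+') is unique to Gamma (autapomorphy; uninformative for grouping).
Char. 3 (derived state '-') is shared by Alpha and Delta — a synapomorphy uniting that clade.
Most parsimonious ingroup topology: ((Alpha,Delta),Gamma).
Alpha and Delta share a more recent common ancestor with each other than either does with Gamma, so Gamma is the least closely related of the three.

Gamma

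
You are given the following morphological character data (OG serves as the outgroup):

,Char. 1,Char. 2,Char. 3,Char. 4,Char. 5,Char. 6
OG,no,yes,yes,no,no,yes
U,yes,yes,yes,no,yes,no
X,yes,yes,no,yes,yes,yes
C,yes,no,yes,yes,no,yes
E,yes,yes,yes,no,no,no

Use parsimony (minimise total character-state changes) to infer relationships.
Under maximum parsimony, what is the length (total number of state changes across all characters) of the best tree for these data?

Character polarity is set by the outgroup: the derived state is whichever differs from the outgroup's state, so for Char. 2, Char. 3, Char. 6 the derived state is 'no', and for the remaining characters it is 'yes'.
All ingroup taxa share the derived state 'yes' for Char. 1; it defines the ingroup but does not resolve relationships within it.
Char. 2: derived state 'no' in C only — an autapomorphy, so it tells us nothing about relationships among taxa.
Char. 3: derived state 'no' in X only — an autapomorphy, so it tells us nothing about relationships among taxa.
Only C and X show the derived state 'yes' for Char. 4, supporting them as a clade.
Char. 5 (state 'yes') occurs in U and X but conflicts with the nesting implied by the other characters — most parsimoniously interpreted as homoplasy.
Only E and U show the derived state 'no' for Char. 6, supporting them as a clade.
Most parsimonious ingroup topology: ((U,E),(X,C)).
Changes per character on this tree: Char. 1: 1; Char. 2: 1; Char. 3: 1; Char. 4: 1; Char. 5: 2; Char. 6: 1.
Total = 7.

7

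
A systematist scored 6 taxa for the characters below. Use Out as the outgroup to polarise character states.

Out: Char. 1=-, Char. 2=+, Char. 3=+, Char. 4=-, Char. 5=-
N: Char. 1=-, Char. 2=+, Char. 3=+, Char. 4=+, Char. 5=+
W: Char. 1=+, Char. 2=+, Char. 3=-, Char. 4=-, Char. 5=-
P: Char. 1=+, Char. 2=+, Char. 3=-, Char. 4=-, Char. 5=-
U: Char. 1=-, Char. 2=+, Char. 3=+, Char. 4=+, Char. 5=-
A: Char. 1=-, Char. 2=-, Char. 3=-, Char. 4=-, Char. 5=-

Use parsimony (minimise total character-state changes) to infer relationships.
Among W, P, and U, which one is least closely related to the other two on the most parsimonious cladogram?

U

Character polarity is set by the outgroup: the derived state is whichever differs from the outgroup's state, so for Char. 2, Char. 3 the derived state is '-', and for the remaining characters it is '+'.
Char. 1: derived state '+' in P and W only — synapomorphy for {P, W}.
Char. 2 (derived state '-') is unique to A (autapomorphy; uninformative for grouping).
Char. 3: derived state '-' in A, P, and W only — synapomorphy for {A, P, W}.
Char. 4: derived state '+' in N and U only — synapomorphy for {N, U}.
Char. 5 (derived state '+') is unique to N (autapomorphy; uninformative for grouping).
Most parsimonious ingroup topology: ((N,U),((W,P),A)).
W and P share a more recent common ancestor with each other than either does with U, so U is the least closely related of the three.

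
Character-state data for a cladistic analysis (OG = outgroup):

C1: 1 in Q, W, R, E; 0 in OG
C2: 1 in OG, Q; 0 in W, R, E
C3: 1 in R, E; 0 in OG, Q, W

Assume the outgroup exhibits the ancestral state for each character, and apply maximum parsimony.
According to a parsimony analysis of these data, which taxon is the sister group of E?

Character polarity is set by the outgroup: the derived state is whichever differs from the outgroup's state, so for C2 the derived state is '0', and for the remaining characters it is '1'.
All ingroup taxa share the derived state '1' for C1; it defines the ingroup but does not resolve relationships within it.
Only E, R, and W show the derived state '0' for C2, supporting them as a clade.
C3 (derived state '1') is shared by E and R — a synapomorphy uniting that clade.
Most parsimonious ingroup topology: (Q,(W,(R,E))).
E and R form a cherry on this tree, so they are sister taxa.

R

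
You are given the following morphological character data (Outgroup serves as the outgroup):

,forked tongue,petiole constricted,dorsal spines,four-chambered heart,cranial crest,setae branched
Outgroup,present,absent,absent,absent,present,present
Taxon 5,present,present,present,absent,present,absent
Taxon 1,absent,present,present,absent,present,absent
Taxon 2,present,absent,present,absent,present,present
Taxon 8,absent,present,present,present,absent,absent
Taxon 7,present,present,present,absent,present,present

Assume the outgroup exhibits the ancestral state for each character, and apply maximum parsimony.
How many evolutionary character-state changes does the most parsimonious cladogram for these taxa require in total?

6

Character polarity is set by the outgroup: the derived state is whichever differs from the outgroup's state, so for forked tongue, cranial crest, setae branched the derived state is 'absent', and for the remaining characters it is 'present'.
Only Taxon 1 and Taxon 8 show the derived state 'absent' for forked tongue, supporting them as a clade.
Only Taxon 1, Taxon 5, Taxon 7, and Taxon 8 show the derived state 'present' for petiole constricted, supporting them as a clade.
All ingroup taxa share the derived state 'present' for dorsal spines; it defines the ingroup but does not resolve relationships within it.
four-chambered heart: derived state 'present' in Taxon 8 only — an autapomorphy, so it tells us nothing about relationships among taxa.
cranial crest (derived state 'absent') is unique to Taxon 8 (autapomorphy; uninformative for grouping).
setae branched: derived state 'absent' in Taxon 1, Taxon 5, and Taxon 8 only — synapomorphy for {Taxon 1, Taxon 5, Taxon 8}.
Most parsimonious ingroup topology: (((Taxon 5,(Taxon 1,Taxon 8)),Taxon 7),Taxon 2).
Changes per character on this tree: forked tongue: 1; petiole constricted: 1; dorsal spines: 1; four-chambered heart: 1; cranial crest: 1; setae branched: 1.
Total = 6.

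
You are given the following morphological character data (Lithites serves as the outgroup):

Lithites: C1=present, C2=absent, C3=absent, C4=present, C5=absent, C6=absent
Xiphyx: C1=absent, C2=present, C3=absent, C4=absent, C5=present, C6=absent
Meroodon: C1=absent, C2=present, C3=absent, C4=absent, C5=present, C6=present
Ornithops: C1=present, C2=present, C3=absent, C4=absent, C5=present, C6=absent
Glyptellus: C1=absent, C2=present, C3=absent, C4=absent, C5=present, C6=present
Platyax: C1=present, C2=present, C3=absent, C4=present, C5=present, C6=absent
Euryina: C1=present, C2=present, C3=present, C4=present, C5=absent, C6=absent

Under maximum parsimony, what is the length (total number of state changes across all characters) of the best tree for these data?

6

Character polarity is set by the outgroup: the derived state is whichever differs from the outgroup's state, so for C1, C4 the derived state is 'absent', and for the remaining characters it is 'present'.
C1: derived state 'absent' in Glyptellus, Meroodon, and Xiphyx only — synapomorphy for {Glyptellus, Meroodon, Xiphyx}.
All ingroup taxa share the derived state 'present' for C2; it defines the ingroup but does not resolve relationships within it.
C3 (derived state 'present') is unique to Euryina (autapomorphy; uninformative for grouping).
C4: derived state 'absent' in Glyptellus, Meroodon, Ornithops, and Xiphyx only — synapomorphy for {Glyptellus, Meroodon, Ornithops, Xiphyx}.
C5 (derived state 'present') is shared by Glyptellus, Meroodon, Ornithops, Platyax, and Xiphyx — a synapomorphy uniting that clade.
C6 (derived state 'present') is shared by Glyptellus and Meroodon — a synapomorphy uniting that clade.
Most parsimonious ingroup topology: ((((Xiphyx,(Meroodon,Glyptellus)),Ornithops),Platyax),Euryina).
Changes per character on this tree: C1: 1; C2: 1; C3: 1; C4: 1; C5: 1; C6: 1.
Total = 6.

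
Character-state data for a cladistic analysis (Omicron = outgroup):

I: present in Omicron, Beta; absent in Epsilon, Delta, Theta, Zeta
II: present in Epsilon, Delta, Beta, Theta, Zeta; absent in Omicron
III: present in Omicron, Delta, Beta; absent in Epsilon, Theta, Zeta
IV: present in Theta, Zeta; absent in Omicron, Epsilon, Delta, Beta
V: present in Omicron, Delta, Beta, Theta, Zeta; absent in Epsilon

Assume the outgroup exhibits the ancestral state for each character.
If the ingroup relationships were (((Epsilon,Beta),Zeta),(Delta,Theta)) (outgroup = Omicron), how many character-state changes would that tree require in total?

9

Map each character onto (((Epsilon,Beta),Zeta),(Delta,Theta)) (rooted by Omicron) and count the minimum state changes it requires (Fitch parsimony):
I: 2; II: 1; III: 3; IV: 2; V: 1.
Total tree length = 9.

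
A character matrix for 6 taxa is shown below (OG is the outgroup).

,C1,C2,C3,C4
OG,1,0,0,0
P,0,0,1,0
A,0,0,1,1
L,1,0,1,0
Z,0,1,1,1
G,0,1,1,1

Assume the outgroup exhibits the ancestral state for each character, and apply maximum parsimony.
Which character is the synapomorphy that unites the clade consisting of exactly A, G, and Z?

Character polarity is set by the outgroup: the derived state is whichever differs from the outgroup's state, so for C1 the derived state is '0', and for the remaining characters it is '1'.
C1: derived state '0' in A, G, P, and Z only — synapomorphy for {A, G, P, Z}.
C2 (derived state '1') is shared by G and Z — a synapomorphy uniting that clade.
All ingroup taxa share the derived state '1' for C3; it defines the ingroup but does not resolve relationships within it.
C4 (derived state '1') is shared by A, G, and Z — a synapomorphy uniting that clade.
Most parsimonious ingroup topology: ((P,(A,(Z,G))),L).
The clade {A, G, Z} is supported by C4: its derived state '1' occurs in exactly those taxa and in no other taxon (including the outgroup).

C4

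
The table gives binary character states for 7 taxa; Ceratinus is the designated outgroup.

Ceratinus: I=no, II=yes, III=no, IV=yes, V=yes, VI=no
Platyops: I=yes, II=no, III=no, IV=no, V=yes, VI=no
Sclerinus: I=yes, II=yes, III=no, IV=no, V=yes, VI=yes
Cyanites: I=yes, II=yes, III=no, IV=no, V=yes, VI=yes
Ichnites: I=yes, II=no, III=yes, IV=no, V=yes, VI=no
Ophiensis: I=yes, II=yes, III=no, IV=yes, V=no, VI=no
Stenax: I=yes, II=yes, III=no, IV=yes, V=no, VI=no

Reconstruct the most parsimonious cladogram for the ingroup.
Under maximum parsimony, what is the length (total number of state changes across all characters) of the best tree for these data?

Character polarity is set by the outgroup: the derived state is whichever differs from the outgroup's state, so for II, IV, V the derived state is 'no', and for the remaining characters it is 'yes'.
All ingroup taxa share the derived state 'yes' for I; it defines the ingroup but does not resolve relationships within it.
Only Ichnites and Platyops show the derived state 'no' for II, supporting them as a clade.
III: derived state 'yes' in Ichnites only — an autapomorphy, so it tells us nothing about relationships among taxa.
Only Cyanites, Ichnites, Platyops, and Sclerinus show the derived state 'no' for IV, supporting them as a clade.
V: derived state 'no' in Ophiensis and Stenax only — synapomorphy for {Ophiensis, Stenax}.
VI (derived state 'yes') is shared by Cyanites and Sclerinus — a synapomorphy uniting that clade.
Most parsimonious ingroup topology: (((Platyops,Ichnites),(Sclerinus,Cyanites)),(Ophiensis,Stenax)).
Changes per character on this tree: I: 1; II: 1; III: 1; IV: 1; V: 1; VI: 1.
Total = 6.

6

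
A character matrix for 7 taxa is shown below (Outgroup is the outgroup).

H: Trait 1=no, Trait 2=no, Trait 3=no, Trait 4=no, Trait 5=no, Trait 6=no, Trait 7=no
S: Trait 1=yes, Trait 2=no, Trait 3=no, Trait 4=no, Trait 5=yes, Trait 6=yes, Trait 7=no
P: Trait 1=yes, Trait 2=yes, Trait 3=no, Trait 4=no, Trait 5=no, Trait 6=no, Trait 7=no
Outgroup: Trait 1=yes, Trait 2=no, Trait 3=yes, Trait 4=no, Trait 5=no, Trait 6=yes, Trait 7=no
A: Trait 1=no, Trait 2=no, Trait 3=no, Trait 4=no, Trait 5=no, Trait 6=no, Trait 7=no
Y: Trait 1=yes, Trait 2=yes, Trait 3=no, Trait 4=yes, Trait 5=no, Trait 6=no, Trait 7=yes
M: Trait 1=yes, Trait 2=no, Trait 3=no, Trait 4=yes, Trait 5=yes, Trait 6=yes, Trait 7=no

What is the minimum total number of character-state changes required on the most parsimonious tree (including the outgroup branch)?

8

Character polarity is set by the outgroup: the derived state is whichever differs from the outgroup's state, so for Trait 1, Trait 3, Trait 6 the derived state is 'no', and for the remaining characters it is 'yes'.
Trait 1 (derived state 'no') is shared by A and H — a synapomorphy uniting that clade.
Only P and Y show the derived state 'yes' for Trait 2, supporting them as a clade.
All ingroup taxa share the derived state 'no' for Trait 3; it defines the ingroup but does not resolve relationships within it.
Trait 4 groups M and Y, which is incompatible with the clades supported by the remaining characters; treating it as convergent (homoplasy) costs fewer steps than any alternative tree.
Only M and S show the derived state 'yes' for Trait 5, supporting them as a clade.
Only A, H, P, and Y show the derived state 'no' for Trait 6, supporting them as a clade.
Trait 7 (derived state 'yes') is unique to Y (autapomorphy; uninformative for grouping).
Most parsimonious ingroup topology: (((Y,P),(H,A)),(M,S)).
Changes per character on this tree: Trait 1: 1; Trait 2: 1; Trait 3: 1; Trait 4: 2; Trait 5: 1; Trait 6: 1; Trait 7: 1.
Total = 8.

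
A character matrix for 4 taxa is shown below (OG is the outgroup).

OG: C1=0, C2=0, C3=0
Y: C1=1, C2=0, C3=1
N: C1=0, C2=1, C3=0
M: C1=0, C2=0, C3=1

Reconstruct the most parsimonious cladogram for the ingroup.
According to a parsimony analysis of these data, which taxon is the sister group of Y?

M

The outgroup has state '0' for every character, so '1' is the derived state throughout.
C1: derived state '1' in Y only — an autapomorphy, so it tells us nothing about relationships among taxa.
C2: derived state '1' in N only — an autapomorphy, so it tells us nothing about relationships among taxa.
C3 (derived state '1') is shared by M and Y — a synapomorphy uniting that clade.
Most parsimonious ingroup topology: ((Y,M),N).
Y and M form a cherry on this tree, so they are sister taxa.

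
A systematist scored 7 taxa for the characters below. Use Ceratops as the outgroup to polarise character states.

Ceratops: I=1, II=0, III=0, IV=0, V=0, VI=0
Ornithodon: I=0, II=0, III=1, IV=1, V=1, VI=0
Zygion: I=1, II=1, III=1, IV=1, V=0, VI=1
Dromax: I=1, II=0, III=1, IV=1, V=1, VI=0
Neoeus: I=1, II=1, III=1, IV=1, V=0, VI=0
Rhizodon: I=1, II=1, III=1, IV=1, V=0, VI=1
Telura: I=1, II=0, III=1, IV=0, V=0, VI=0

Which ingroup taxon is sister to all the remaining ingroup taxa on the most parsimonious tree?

Telura

Character polarity is set by the outgroup: the derived state is whichever differs from the outgroup's state, so for I the derived state is '0', and for the remaining characters it is '1'.
I: derived state '0' in Ornithodon only — an autapomorphy, so it tells us nothing about relationships among taxa.
II: derived state '1' in Neoeus, Rhizodon, and Zygion only — synapomorphy for {Neoeus, Rhizodon, Zygion}.
III (derived state '1') is shared by all ingroup taxa — unites the whole ingroup.
Only Dromax, Neoeus, Ornithodon, Rhizodon, and Zygion show the derived state '1' for IV, supporting them as a clade.
Only Dromax and Ornithodon show the derived state '1' for V, supporting them as a clade.
Only Rhizodon and Zygion show the derived state '1' for VI, supporting them as a clade.
Most parsimonious ingroup topology: (((Ornithodon,Dromax),((Zygion,Rhizodon),Neoeus)),Telura).
Telura is sister to the clade containing all other ingroup taxa, so it is the earliest-diverging (most basal) ingroup lineage.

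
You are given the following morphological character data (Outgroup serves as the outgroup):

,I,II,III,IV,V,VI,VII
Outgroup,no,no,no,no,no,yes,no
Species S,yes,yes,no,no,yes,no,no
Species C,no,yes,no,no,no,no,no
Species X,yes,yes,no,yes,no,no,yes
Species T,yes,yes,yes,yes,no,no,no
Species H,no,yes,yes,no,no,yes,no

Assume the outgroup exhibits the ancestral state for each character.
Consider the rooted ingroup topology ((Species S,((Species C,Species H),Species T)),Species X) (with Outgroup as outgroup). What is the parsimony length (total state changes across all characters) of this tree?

11

Map each character onto ((Species S,((Species C,Species H),Species T)),Species X) (rooted by Outgroup) and count the minimum state changes it requires (Fitch parsimony):
I: 2; II: 1; III: 2; IV: 2; V: 1; VI: 2; VII: 1.
Total tree length = 11.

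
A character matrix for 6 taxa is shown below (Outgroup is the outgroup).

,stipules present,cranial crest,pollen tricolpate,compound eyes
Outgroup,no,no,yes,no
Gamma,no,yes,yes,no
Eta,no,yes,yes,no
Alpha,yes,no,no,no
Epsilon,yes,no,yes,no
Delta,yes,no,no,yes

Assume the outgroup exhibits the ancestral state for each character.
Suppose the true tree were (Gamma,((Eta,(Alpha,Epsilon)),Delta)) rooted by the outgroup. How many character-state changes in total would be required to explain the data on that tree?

Map each character onto (Gamma,((Eta,(Alpha,Epsilon)),Delta)) (rooted by Outgroup) and count the minimum state changes it requires (Fitch parsimony):
stipules present: 2; cranial crest: 2; pollen tricolpate: 2; compound eyes: 1.
Total tree length = 7.

7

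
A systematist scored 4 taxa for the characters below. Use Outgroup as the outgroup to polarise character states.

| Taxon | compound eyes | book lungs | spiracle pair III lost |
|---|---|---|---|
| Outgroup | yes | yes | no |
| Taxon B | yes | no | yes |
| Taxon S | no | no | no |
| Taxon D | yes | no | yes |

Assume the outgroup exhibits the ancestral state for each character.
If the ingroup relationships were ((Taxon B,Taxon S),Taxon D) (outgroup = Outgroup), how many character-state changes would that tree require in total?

Map each character onto ((Taxon B,Taxon S),Taxon D) (rooted by Outgroup) and count the minimum state changes it requires (Fitch parsimony):
compound eyes: 1; book lungs: 1; spiracle pair III lost: 2.
Total tree length = 4.

4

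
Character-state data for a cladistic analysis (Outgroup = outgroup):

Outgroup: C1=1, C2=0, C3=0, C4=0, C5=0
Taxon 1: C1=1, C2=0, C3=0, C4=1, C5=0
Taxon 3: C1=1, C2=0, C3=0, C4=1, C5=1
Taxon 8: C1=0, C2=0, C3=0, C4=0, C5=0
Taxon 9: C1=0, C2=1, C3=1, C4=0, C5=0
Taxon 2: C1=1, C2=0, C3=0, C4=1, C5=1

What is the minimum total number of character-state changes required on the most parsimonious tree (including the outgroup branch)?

Character polarity is set by the outgroup: the derived state is whichever differs from the outgroup's state, so for C1 the derived state is '0', and for the remaining characters it is '1'.
C1 (derived state '0') is shared by Taxon 8 and Taxon 9 — a synapomorphy uniting that clade.
C2 (derived state '1') is unique to Taxon 9 (autapomorphy; uninformative for grouping).
C3 (derived state '1') is unique to Taxon 9 (autapomorphy; uninformative for grouping).
C4: derived state '1' in Taxon 1, Taxon 2, and Taxon 3 only — synapomorphy for {Taxon 1, Taxon 2, Taxon 3}.
C5 (derived state '1') is shared by Taxon 2 and Taxon 3 — a synapomorphy uniting that clade.
Most parsimonious ingroup topology: ((Taxon 1,(Taxon 3,Taxon 2)),(Taxon 8,Taxon 9)).
Changes per character on this tree: C1: 1; C2: 1; C3: 1; C4: 1; C5: 1.
Total = 5.

5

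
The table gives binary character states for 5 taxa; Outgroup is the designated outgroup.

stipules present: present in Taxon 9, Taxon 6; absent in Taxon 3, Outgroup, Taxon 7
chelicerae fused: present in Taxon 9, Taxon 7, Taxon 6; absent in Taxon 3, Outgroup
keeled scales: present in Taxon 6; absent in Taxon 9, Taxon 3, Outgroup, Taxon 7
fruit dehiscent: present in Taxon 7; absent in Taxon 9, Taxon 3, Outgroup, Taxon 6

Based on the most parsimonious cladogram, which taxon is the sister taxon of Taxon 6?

Taxon 9

The outgroup has state 'absent' for every character, so 'present' is the derived state throughout.
Only Taxon 6 and Taxon 9 show the derived state 'present' for stipules present, supporting them as a clade.
chelicerae fused (derived state 'present') is shared by Taxon 6, Taxon 7, and Taxon 9 — a synapomorphy uniting that clade.
keeled scales: derived state 'present' in Taxon 6 only — an autapomorphy, so it tells us nothing about relationships among taxa.
fruit dehiscent: derived state 'present' in Taxon 7 only — an autapomorphy, so it tells us nothing about relationships among taxa.
Most parsimonious ingroup topology: (((Taxon 6,Taxon 9),Taxon 7),Taxon 3).
Taxon 6 and Taxon 9 form a cherry on this tree, so they are sister taxa.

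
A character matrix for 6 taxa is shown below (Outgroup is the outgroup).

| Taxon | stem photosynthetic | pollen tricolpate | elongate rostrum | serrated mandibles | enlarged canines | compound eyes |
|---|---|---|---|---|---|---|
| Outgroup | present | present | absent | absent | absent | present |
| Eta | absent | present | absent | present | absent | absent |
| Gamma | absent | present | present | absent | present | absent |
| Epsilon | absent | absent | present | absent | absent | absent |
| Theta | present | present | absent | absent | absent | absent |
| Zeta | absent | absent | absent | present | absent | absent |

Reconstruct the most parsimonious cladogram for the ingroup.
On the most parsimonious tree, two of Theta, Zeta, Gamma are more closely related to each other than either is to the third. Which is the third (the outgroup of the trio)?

Character polarity is set by the outgroup: the derived state is whichever differs from the outgroup's state, so for stem photosynthetic, pollen tricolpate, compound eyes the derived state is 'absent', and for the remaining characters it is 'present'.
Only Epsilon, Eta, Gamma, and Zeta show the derived state 'absent' for stem photosynthetic, supporting them as a clade.
pollen tricolpate (state 'absent') occurs in Epsilon and Zeta but conflicts with the nesting implied by the other characters — most parsimoniously interpreted as homoplasy.
elongate rostrum (derived state 'present') is shared by Epsilon and Gamma — a synapomorphy uniting that clade.
serrated mandibles (derived state 'present') is shared by Eta and Zeta — a synapomorphy uniting that clade.
enlarged canines (derived state 'present') is unique to Gamma (autapomorphy; uninformative for grouping).
compound eyes (derived state 'absent') is shared by all ingroup taxa — unites the whole ingroup.
Most parsimonious ingroup topology: (((Eta,Zeta),(Gamma,Epsilon)),Theta).
Gamma and Zeta share a more recent common ancestor with each other than either does with Theta, so Theta is the least closely related of the three.

Theta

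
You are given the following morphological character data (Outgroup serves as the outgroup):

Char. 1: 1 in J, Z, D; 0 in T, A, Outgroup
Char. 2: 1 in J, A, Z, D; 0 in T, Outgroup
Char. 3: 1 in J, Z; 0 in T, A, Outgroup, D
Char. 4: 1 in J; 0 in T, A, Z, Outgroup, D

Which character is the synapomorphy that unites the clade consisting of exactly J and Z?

The outgroup has state '0' for every character, so '1' is the derived state throughout.
Char. 1: derived state '1' in D, J, and Z only — synapomorphy for {D, J, Z}.
Char. 2: derived state '1' in A, D, J, and Z only — synapomorphy for {A, D, J, Z}.
Only J and Z show the derived state '1' for Char. 3, supporting them as a clade.
Char. 4: derived state '1' in J only — an autapomorphy, so it tells us nothing about relationships among taxa.
Most parsimonious ingroup topology: (((D,(Z,J)),A),T).
The clade {J, Z} is supported by Char. 3: its derived state '1' occurs in exactly those taxa and in no other taxon (including the outgroup).

Char. 3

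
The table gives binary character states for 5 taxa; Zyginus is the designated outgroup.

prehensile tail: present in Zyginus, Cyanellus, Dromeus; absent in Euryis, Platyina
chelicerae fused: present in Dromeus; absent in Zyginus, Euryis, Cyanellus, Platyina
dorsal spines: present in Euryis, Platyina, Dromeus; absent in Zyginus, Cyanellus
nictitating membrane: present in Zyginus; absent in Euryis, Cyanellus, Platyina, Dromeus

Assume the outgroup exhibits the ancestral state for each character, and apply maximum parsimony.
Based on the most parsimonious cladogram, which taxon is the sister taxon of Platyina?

Euryis

Character polarity is set by the outgroup: the derived state is whichever differs from the outgroup's state, so for prehensile tail, nictitating membrane the derived state is 'absent', and for the remaining characters it is 'present'.
prehensile tail (derived state 'absent') is shared by Euryis and Platyina — a synapomorphy uniting that clade.
chelicerae fused (derived state 'present') is unique to Dromeus (autapomorphy; uninformative for grouping).
dorsal spines: derived state 'present' in Dromeus, Euryis, and Platyina only — synapomorphy for {Dromeus, Euryis, Platyina}.
All ingroup taxa share the derived state 'absent' for nictitating membrane; it defines the ingroup but does not resolve relationships within it.
Most parsimonious ingroup topology: (((Euryis,Platyina),Dromeus),Cyanellus).
Platyina and Euryis form a cherry on this tree, so they are sister taxa.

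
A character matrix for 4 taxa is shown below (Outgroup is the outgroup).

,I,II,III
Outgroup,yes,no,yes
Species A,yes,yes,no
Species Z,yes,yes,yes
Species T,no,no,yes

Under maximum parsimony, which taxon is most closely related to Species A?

Species Z

Character polarity is set by the outgroup: the derived state is whichever differs from the outgroup's state, so for I, III the derived state is 'no', and for the remaining characters it is 'yes'.
I: derived state 'no' in Species T only — an autapomorphy, so it tells us nothing about relationships among taxa.
II: derived state 'yes' in Species A and Species Z only — synapomorphy for {Species A, Species Z}.
III (derived state 'no') is unique to Species A (autapomorphy; uninformative for grouping).
Most parsimonious ingroup topology: ((Species A,Species Z),Species T).
Species A and Species Z form a cherry on this tree, so they are sister taxa.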